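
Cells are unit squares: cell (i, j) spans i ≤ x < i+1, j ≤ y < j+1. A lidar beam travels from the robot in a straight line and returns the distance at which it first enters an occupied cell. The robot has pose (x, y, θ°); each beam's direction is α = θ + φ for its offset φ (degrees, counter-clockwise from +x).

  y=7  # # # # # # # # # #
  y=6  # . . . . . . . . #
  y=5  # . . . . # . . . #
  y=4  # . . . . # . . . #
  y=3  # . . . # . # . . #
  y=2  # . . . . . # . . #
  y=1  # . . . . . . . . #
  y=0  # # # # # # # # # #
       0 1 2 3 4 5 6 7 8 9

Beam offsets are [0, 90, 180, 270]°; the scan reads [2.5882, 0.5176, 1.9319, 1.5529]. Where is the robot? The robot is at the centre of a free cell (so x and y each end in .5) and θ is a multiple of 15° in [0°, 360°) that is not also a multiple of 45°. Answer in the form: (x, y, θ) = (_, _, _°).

Candidates: 43 free-cell centres × 16 headings = 688 poses. Raycast each; keep the one whose scan matches to 4 dp.
  (4.5, 5.5, 75°): beam 1 = 1.5529 ≠ 2.5882 ✗
  (8.5, 3.5, 105°): beam 1 = 3.6235 ≠ 2.5882 ✗
  (3.5, 2.5, 300°): beam 1 = 1.7321 ≠ 2.5882 ✗
  …
  (8.5, 3.5, 255°): r_1=2.5882, r_2=0.5176, r_3=1.9319, r_4=1.5529 — all match ✓
No second candidate reproduces the full scan.

(x, y, θ) = (8.5, 3.5, 255°)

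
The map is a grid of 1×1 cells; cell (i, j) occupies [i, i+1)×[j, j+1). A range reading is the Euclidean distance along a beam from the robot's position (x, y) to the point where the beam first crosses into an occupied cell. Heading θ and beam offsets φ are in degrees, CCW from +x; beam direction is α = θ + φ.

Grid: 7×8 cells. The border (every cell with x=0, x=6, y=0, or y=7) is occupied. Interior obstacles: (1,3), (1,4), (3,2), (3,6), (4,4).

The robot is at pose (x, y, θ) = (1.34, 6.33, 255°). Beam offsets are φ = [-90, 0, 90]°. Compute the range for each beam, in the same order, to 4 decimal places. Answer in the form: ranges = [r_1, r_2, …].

ranges = [0.3520, 1.3137, 4.8244]

beam 1: φ=-90°, α=165°
  dir = (cos 165°, sin 165°) = (-0.9659, 0.2588); from cell (1,6)
  next x-line at t=0.3520, next y-line at t=2.5887; Δt_x=1.0353, Δt_y=3.8637
    x: enter (0,6) at t=0.3520 ← occupied
  → r_1 = 0.3520
beam 2: φ=0°, α=255°
  dir = (cos 255°, sin 255°) = (-0.2588, -0.9659); from cell (1,6)
  next x-line at t=1.3137, next y-line at t=0.3416; Δt_x=3.8637, Δt_y=1.0353
    y: enter (1,5) at t=0.3416
    x: enter (0,5) at t=1.3137 ← occupied
  → r_2 = 1.3137
beam 3: φ=90°, α=345°
  dir = (cos 345°, sin 345°) = (0.9659, -0.2588); from cell (1,6)
  next x-line at t=0.6833, next y-line at t=1.2750; Δt_x=1.0353, Δt_y=3.8637
    x: enter (2,6) at t=0.6833
    y: enter (2,5) at t=1.2750
    x: enter (3,5) at t=1.7186
    x: enter (4,5) at t=2.7538
    x: enter (5,5) at t=3.7891
    x: enter (6,5) at t=4.8244 ← occupied
  → r_3 = 4.8244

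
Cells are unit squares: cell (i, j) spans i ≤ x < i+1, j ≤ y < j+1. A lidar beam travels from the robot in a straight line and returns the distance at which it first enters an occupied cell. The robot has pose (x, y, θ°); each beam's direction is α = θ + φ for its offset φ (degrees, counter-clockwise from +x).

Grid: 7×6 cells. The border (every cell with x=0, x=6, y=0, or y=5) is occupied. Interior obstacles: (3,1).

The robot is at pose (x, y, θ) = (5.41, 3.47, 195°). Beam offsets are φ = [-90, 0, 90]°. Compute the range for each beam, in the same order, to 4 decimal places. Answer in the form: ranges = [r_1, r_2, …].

beam 1: φ=-90°, α=105°
  cosα=-0.2588 sinα=0.9659 | (5,3) | tMaxX 1.5841 tMaxY 0.5487 | tΔX 3.8637 tΔY 1.0353
    t=0.5487 [y] (5,4)
    t=1.5840 [y] (5,5) — stop
  → r_1 = 1.5840
beam 2: φ=0°, α=195°
  cosα=-0.9659 sinα=-0.2588 | (5,3) | tMaxX 0.4245 tMaxY 1.8159 | tΔX 1.0353 tΔY 3.8637
    t=0.4245 [x] (4,3)
    t=1.4597 [x] (3,3)
    t=1.8159 [y] (3,2)
    t=2.4950 [x] (2,2)
    t=3.5303 [x] (1,2)
    t=4.5656 [x] (0,2) — stop
  → r_2 = 4.5656
beam 3: φ=90°, α=285°
  cosα=0.2588 sinα=-0.9659 | (5,3) | tMaxX 2.2796 tMaxY 0.4866 | tΔX 3.8637 tΔY 1.0353
    t=0.4866 [y] (5,2)
    t=1.5219 [y] (5,1)
    t=2.2796 [x] (6,1) — stop
  → r_3 = 2.2796

ranges = [1.5840, 4.5656, 2.2796]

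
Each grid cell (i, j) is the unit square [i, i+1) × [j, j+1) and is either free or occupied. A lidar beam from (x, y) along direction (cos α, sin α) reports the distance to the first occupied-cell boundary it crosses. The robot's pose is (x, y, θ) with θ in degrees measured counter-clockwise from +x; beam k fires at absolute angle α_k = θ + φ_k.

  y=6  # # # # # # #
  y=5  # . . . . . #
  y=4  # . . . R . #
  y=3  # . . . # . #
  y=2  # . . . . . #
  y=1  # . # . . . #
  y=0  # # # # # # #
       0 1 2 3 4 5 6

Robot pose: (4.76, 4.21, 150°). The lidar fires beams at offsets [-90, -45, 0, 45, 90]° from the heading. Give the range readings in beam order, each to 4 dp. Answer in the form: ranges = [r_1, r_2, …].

beam 1: φ=-90°, α=60°
  d=(0.5000,0.8660)  start (4,4)  tX=0.4800 tY=0.9122  stride 1/|dx|=2.0000 1/|dy|=1.1547
    cross x-line → (5,4), t=0.4800
    cross y-line → (5,5), t=0.9122
    cross y-line → (5,6), t=2.0669 (wall)
  → r_1 = 2.0669
beam 2: φ=-45°, α=105°
  d=(-0.2588,0.9659)  start (4,4)  tX=2.9364 tY=0.8179  stride 1/|dx|=3.8637 1/|dy|=1.0353
    cross y-line → (4,5), t=0.8179
    cross y-line → (4,6), t=1.8531 (wall)
  → r_2 = 1.8531
beam 3: φ=0°, α=150°
  d=(-0.8660,0.5000)  start (4,4)  tX=0.8776 tY=1.5800  stride 1/|dx|=1.1547 1/|dy|=2.0000
    cross x-line → (3,4), t=0.8776
    cross y-line → (3,5), t=1.5800
    cross x-line → (2,5), t=2.0323
    cross x-line → (1,5), t=3.1870
    cross y-line → (1,6), t=3.5800 (wall)
  → r_3 = 3.5800
beam 4: φ=45°, α=195°
  d=(-0.9659,-0.2588)  start (4,4)  tX=0.7868 tY=0.8114  stride 1/|dx|=1.0353 1/|dy|=3.8637
    cross x-line → (3,4), t=0.7868
    cross y-line → (3,3), t=0.8114
    cross x-line → (2,3), t=1.8221
    cross x-line → (1,3), t=2.8574
    cross x-line → (0,3), t=3.8926 (wall)
  → r_4 = 3.8926
beam 5: φ=90°, α=240°
  d=(-0.5000,-0.8660)  start (4,4)  tX=1.5200 tY=0.2425  stride 1/|dx|=2.0000 1/|dy|=1.1547
    cross y-line → (4,3), t=0.2425 (wall)
  → r_5 = 0.2425

ranges = [2.0669, 1.8531, 3.5800, 3.8926, 0.2425]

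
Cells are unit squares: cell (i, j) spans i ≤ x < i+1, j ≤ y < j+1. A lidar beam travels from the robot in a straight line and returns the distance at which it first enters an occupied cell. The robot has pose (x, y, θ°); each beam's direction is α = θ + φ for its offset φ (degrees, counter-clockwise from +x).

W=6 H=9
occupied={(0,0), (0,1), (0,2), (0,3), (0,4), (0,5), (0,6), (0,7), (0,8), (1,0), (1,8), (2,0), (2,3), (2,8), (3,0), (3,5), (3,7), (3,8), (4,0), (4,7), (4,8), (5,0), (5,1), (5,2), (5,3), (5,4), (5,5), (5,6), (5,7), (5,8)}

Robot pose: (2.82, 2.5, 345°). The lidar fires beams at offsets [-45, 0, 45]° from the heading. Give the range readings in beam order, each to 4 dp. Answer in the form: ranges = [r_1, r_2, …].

beam 1: φ=-45°, α=300°
  dir = (cos 300°, sin 300°) = (0.5000, -0.8660); from cell (2,2)
  next x-line at t=0.3600, next y-line at t=0.5774; Δt_x=2.0000, Δt_y=1.1547
    x: enter (3,2) at t=0.3600
    y: enter (3,1) at t=0.5774
    y: enter (3,0) at t=1.7321 ← occupied
  → r_1 = 1.7321
beam 2: φ=0°, α=345°
  dir = (cos 345°, sin 345°) = (0.9659, -0.2588); from cell (2,2)
  next x-line at t=0.1863, next y-line at t=1.9319; Δt_x=1.0353, Δt_y=3.8637
    x: enter (3,2) at t=0.1863
    x: enter (4,2) at t=1.2216
    y: enter (4,1) at t=1.9319
    x: enter (5,1) at t=2.2569 ← occupied
  → r_2 = 2.2569
beam 3: φ=45°, α=30°
  dir = (cos 30°, sin 30°) = (0.8660, 0.5000); from cell (2,2)
  next x-line at t=0.2078, next y-line at t=1.0000; Δt_x=1.1547, Δt_y=2.0000
    x: enter (3,2) at t=0.2078
    y: enter (3,3) at t=1.0000
    x: enter (4,3) at t=1.3625
    x: enter (5,3) at t=2.5172 ← occupied
  → r_3 = 2.5172

ranges = [1.7321, 2.2569, 2.5172]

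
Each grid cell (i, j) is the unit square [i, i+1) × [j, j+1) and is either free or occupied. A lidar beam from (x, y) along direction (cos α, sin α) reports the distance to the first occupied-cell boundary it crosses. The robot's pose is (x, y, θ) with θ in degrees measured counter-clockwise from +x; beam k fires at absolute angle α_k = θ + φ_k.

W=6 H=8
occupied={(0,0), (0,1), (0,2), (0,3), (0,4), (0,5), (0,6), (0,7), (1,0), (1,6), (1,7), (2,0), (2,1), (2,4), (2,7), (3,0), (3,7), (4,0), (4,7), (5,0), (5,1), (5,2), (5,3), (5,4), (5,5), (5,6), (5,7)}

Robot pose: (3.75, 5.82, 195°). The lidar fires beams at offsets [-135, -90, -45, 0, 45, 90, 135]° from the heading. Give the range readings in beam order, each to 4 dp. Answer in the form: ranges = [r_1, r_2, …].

beam 1: φ=-135°, α=60°
  direction (0.5000, 0.8660); cell (3,5); t to first gridline: x 0.5000, y 0.2078 (then +2.0000 / +1.1547)
    (3,6) via y @ 0.2078
    (4,6) via x @ 0.5000
    (4,7) via y @ 1.3625  # hit
  → r_1 = 1.3625
beam 2: φ=-90°, α=105°
  direction (-0.2588, 0.9659); cell (3,5); t to first gridline: x 2.8978, y 0.1863 (then +3.8637 / +1.0353)
    (3,6) via y @ 0.1863
    (3,7) via y @ 1.2216  # hit
  → r_2 = 1.2216
beam 3: φ=-45°, α=150°
  direction (-0.8660, 0.5000); cell (3,5); t to first gridline: x 0.8660, y 0.3600 (then +1.1547 / +2.0000)
    (3,6) via y @ 0.3600
    (2,6) via x @ 0.8660
    (1,6) via x @ 2.0207  # hit
  → r_3 = 2.0207
beam 4: φ=0°, α=195°
  direction (-0.9659, -0.2588); cell (3,5); t to first gridline: x 0.7765, y 3.1682 (then +1.0353 / +3.8637)
    (2,5) via x @ 0.7765
    (1,5) via x @ 1.8117
    (0,5) via x @ 2.8470  # hit
  → r_4 = 2.8470
beam 5: φ=45°, α=240°
  direction (-0.5000, -0.8660); cell (3,5); t to first gridline: x 1.5000, y 0.9469 (then +2.0000 / +1.1547)
    (3,4) via y @ 0.9469
    (2,4) via x @ 1.5000  # hit
  → r_5 = 1.5000
beam 6: φ=90°, α=285°
  direction (0.2588, -0.9659); cell (3,5); t to first gridline: x 0.9659, y 0.8489 (then +3.8637 / +1.0353)
    (3,4) via y @ 0.8489
    (4,4) via x @ 0.9659
    (4,3) via y @ 1.8842
    (4,2) via y @ 2.9195
    (4,1) via y @ 3.9548
    (5,1) via x @ 4.8296  # hit
  → r_6 = 4.8296
beam 7: φ=135°, α=330°
  direction (0.8660, -0.5000); cell (3,5); t to first gridline: x 0.2887, y 1.6400 (then +1.1547 / +2.0000)
    (4,5) via x @ 0.2887
    (5,5) via x @ 1.4434  # hit
  → r_7 = 1.4434

ranges = [1.3625, 1.2216, 2.0207, 2.8470, 1.5000, 4.8296, 1.4434]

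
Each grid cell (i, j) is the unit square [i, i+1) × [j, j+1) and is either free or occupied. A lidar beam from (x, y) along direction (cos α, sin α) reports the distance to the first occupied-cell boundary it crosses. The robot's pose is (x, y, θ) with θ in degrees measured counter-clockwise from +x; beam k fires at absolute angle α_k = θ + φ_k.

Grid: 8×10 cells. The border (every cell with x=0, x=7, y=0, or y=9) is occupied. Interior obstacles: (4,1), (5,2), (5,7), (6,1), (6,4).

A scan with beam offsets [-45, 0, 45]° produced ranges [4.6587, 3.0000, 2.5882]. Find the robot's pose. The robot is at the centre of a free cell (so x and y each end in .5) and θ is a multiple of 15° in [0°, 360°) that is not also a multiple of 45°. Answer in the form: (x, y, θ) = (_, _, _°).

Candidates: 43 free-cell centres × 16 headings = 688 poses. Raycast each; keep the one whose scan matches to 4 dp.
  (2.5, 1.5, 330°): beam 1 = 0.5176 ≠ 4.6587 ✗
  (3.5, 1.5, 150°): beam 1 = 7.7646 ≠ 4.6587 ✗
  (3.5, 4.5, 105°): beam 1 = 3.0000 ≠ 4.6587 ✗
  (3.5, 5.5, 150°): beam 1 = 3.6235 ≠ 4.6587 ✗
  …
  (3.5, 5.5, 300°): r_1=4.6587, r_2=3.0000, r_3=2.5882 — all match ✓
No second candidate reproduces the full scan.

(x, y, θ) = (3.5, 5.5, 300°)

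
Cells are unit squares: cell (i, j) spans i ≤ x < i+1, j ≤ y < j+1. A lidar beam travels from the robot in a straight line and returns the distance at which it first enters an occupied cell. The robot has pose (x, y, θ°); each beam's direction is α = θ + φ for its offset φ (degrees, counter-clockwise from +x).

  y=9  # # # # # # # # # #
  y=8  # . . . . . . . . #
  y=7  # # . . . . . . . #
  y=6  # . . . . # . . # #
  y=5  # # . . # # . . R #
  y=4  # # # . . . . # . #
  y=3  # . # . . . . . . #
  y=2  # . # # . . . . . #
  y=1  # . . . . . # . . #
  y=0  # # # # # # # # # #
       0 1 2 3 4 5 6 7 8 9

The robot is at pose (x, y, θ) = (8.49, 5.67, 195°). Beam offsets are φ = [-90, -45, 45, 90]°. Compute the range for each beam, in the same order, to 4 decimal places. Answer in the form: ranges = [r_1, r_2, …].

ranges = [0.3416, 6.6600, 0.9800, 1.9705]

beam 1: φ=-90°, α=105°
  cosα=-0.2588 sinα=0.9659 | (8,5) | tMaxX 1.8932 tMaxY 0.3416 | tΔX 3.8637 tΔY 1.0353
    t=0.3416 [y] (8,6) — stop
  → r_1 = 0.3416
beam 2: φ=-45°, α=150°
  cosα=-0.8660 sinα=0.5000 | (8,5) | tMaxX 0.5658 tMaxY 0.6600 | tΔX 1.1547 tΔY 2.0000
    t=0.5658 [x] (7,5)
    t=0.6600 [y] (7,6)
    t=1.7205 [x] (6,6)
    t=2.6600 [y] (6,7)
    t=2.8752 [x] (5,7)
    t=4.0299 [x] (4,7)
    t=4.6600 [y] (4,8)
    t=5.1846 [x] (3,8)
    t=6.3393 [x] (2,8)
    t=6.6600 [y] (2,9) — stop
  → r_2 = 6.6600
beam 3: φ=45°, α=240°
  cosα=-0.5000 sinα=-0.8660 | (8,5) | tMaxX 0.9800 tMaxY 0.7736 | tΔX 2.0000 tΔY 1.1547
    t=0.7736 [y] (8,4)
    t=0.9800 [x] (7,4) — stop
  → r_3 = 0.9800
beam 4: φ=90°, α=285°
  cosα=0.2588 sinα=-0.9659 | (8,5) | tMaxX 1.9705 tMaxY 0.6936 | tΔX 3.8637 tΔY 1.0353
    t=0.6936 [y] (8,4)
    t=1.7289 [y] (8,3)
    t=1.9705 [x] (9,3) — stop
  → r_4 = 1.9705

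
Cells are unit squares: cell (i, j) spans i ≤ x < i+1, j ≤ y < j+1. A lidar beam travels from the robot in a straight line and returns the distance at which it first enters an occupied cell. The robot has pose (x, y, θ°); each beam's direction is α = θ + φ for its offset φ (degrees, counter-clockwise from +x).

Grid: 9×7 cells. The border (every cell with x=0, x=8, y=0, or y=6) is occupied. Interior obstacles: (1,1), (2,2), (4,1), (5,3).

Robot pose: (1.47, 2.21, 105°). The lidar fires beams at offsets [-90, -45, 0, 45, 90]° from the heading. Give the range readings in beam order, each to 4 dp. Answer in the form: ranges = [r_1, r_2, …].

ranges = [0.5487, 4.3763, 1.8159, 0.5427, 0.4866]

beam 1: φ=-90°, α=15°
  dir = (cos 15°, sin 15°) = (0.9659, 0.2588); from cell (1,2)
  next x-line at t=0.5487, next y-line at t=3.0523; Δt_x=1.0353, Δt_y=3.8637
    x: enter (2,2) at t=0.5487 ← occupied
  → r_1 = 0.5487
beam 2: φ=-45°, α=60°
  dir = (cos 60°, sin 60°) = (0.5000, 0.8660); from cell (1,2)
  next x-line at t=1.0600, next y-line at t=0.9122; Δt_x=2.0000, Δt_y=1.1547
    y: enter (1,3) at t=0.9122
    x: enter (2,3) at t=1.0600
    y: enter (2,4) at t=2.0669
    x: enter (3,4) at t=3.0600
    y: enter (3,5) at t=3.2216
    y: enter (3,6) at t=4.3763 ← occupied
  → r_2 = 4.3763
beam 3: φ=0°, α=105°
  dir = (cos 105°, sin 105°) = (-0.2588, 0.9659); from cell (1,2)
  next x-line at t=1.8159, next y-line at t=0.8179; Δt_x=3.8637, Δt_y=1.0353
    y: enter (1,3) at t=0.8179
    x: enter (0,3) at t=1.8159 ← occupied
  → r_3 = 1.8159
beam 4: φ=45°, α=150°
  dir = (cos 150°, sin 150°) = (-0.8660, 0.5000); from cell (1,2)
  next x-line at t=0.5427, next y-line at t=1.5800; Δt_x=1.1547, Δt_y=2.0000
    x: enter (0,2) at t=0.5427 ← occupied
  → r_4 = 0.5427
beam 5: φ=90°, α=195°
  dir = (cos 195°, sin 195°) = (-0.9659, -0.2588); from cell (1,2)
  next x-line at t=0.4866, next y-line at t=0.8114; Δt_x=1.0353, Δt_y=3.8637
    x: enter (0,2) at t=0.4866 ← occupied
  → r_5 = 0.4866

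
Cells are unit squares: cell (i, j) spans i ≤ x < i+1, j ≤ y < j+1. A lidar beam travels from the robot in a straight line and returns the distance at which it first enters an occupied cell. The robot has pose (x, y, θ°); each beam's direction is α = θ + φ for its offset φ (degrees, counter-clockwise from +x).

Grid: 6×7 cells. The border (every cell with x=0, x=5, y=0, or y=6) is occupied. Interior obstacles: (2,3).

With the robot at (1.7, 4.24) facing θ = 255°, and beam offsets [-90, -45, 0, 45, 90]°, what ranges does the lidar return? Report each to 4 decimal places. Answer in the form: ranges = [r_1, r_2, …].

ranges = [0.7247, 0.8083, 2.7046, 0.6000, 0.9273]

beam 1: φ=-90°, α=165°
  direction (-0.9659, 0.2588); cell (1,4); t to first gridline: x 0.7247, y 2.9364 (then +1.0353 / +3.8637)
    (0,4) via x @ 0.7247  # hit
  → r_1 = 0.7247
beam 2: φ=-45°, α=210°
  direction (-0.8660, -0.5000); cell (1,4); t to first gridline: x 0.8083, y 0.4800 (then +1.1547 / +2.0000)
    (1,3) via y @ 0.4800
    (0,3) via x @ 0.8083  # hit
  → r_2 = 0.8083
beam 3: φ=0°, α=255°
  direction (-0.2588, -0.9659); cell (1,4); t to first gridline: x 2.7046, y 0.2485 (then +3.8637 / +1.0353)
    (1,3) via y @ 0.2485
    (1,2) via y @ 1.2837
    (1,1) via y @ 2.3190
    (0,1) via x @ 2.7046  # hit
  → r_3 = 2.7046
beam 4: φ=45°, α=300°
  direction (0.5000, -0.8660); cell (1,4); t to first gridline: x 0.6000, y 0.2771 (then +2.0000 / +1.1547)
    (1,3) via y @ 0.2771
    (2,3) via x @ 0.6000  # hit
  → r_4 = 0.6000
beam 5: φ=90°, α=345°
  direction (0.9659, -0.2588); cell (1,4); t to first gridline: x 0.3106, y 0.9273 (then +1.0353 / +3.8637)
    (2,4) via x @ 0.3106
    (2,3) via y @ 0.9273  # hit
  → r_5 = 0.9273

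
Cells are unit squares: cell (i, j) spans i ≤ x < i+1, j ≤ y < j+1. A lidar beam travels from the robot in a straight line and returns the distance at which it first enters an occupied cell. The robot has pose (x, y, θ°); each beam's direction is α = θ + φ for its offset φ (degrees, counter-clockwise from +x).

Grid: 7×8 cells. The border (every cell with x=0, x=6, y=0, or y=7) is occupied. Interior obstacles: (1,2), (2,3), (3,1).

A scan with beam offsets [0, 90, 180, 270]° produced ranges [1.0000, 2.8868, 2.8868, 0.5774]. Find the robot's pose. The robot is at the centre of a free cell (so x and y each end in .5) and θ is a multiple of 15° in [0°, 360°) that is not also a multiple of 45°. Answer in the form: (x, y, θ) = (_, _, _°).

(x, y, θ) = (3.5, 6.5, 150°)

The pose lattice has 27·16 = 432 candidates. Test each by forward raycasting.
  (5.5, 4.5, 15°): beam 1 = 0.5176 ≠ 1.0000 ✗
  (4.5, 4.5, 165°): beam 1 = 3.6235 ≠ 1.0000 ✗
  (4.5, 4.5, 345°): beam 1 = 1.5529 ≠ 1.0000 ✗
  …
  (3.5, 6.5, 150°): r_1=1.0000, r_2=2.8868, r_3=2.8868, r_4=0.5774 — all match ✓
No second candidate reproduces the full scan.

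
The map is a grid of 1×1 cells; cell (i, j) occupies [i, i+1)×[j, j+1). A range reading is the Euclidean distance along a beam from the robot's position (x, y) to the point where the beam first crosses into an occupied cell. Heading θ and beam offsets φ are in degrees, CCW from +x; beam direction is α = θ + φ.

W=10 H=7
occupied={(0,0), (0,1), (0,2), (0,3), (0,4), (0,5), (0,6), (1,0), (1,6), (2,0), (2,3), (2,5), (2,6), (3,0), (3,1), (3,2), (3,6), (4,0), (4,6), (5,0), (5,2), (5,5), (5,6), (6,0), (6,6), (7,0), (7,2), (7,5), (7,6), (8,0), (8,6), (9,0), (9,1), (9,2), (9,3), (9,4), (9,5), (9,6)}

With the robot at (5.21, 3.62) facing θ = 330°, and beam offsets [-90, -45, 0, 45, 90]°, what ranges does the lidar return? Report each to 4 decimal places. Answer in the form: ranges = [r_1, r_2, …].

ranges = [2.4200, 0.6419, 2.0669, 3.9237, 2.7482]

beam 1: φ=-90°, α=240°
  d=(-0.5000,-0.8660)  start (5,3)  tX=0.4200 tY=0.7159  stride 1/|dx|=2.0000 1/|dy|=1.1547
    cross x-line → (4,3), t=0.4200
    cross y-line → (4,2), t=0.7159
    cross y-line → (4,1), t=1.8706
    cross x-line → (3,1), t=2.4200 (wall)
  → r_1 = 2.4200
beam 2: φ=-45°, α=285°
  d=(0.2588,-0.9659)  start (5,3)  tX=3.0523 tY=0.6419  stride 1/|dx|=3.8637 1/|dy|=1.0353
    cross y-line → (5,2), t=0.6419 (wall)
  → r_2 = 0.6419
beam 3: φ=0°, α=330°
  d=(0.8660,-0.5000)  start (5,3)  tX=0.9122 tY=1.2400  stride 1/|dx|=1.1547 1/|dy|=2.0000
    cross x-line → (6,3), t=0.9122
    cross y-line → (6,2), t=1.2400
    cross x-line → (7,2), t=2.0669 (wall)
  → r_3 = 2.0669
beam 4: φ=45°, α=15°
  d=(0.9659,0.2588)  start (5,3)  tX=0.8179 tY=1.4682  stride 1/|dx|=1.0353 1/|dy|=3.8637
    cross x-line → (6,3), t=0.8179
    cross y-line → (6,4), t=1.4682
    cross x-line → (7,4), t=1.8531
    cross x-line → (8,4), t=2.8884
    cross x-line → (9,4), t=3.9237 (wall)
  → r_4 = 3.9237
beam 5: φ=90°, α=60°
  d=(0.5000,0.8660)  start (5,3)  tX=1.5800 tY=0.4388  stride 1/|dx|=2.0000 1/|dy|=1.1547
    cross y-line → (5,4), t=0.4388
    cross x-line → (6,4), t=1.5800
    cross y-line → (6,5), t=1.5935
    cross y-line → (6,6), t=2.7482 (wall)
  → r_5 = 2.7482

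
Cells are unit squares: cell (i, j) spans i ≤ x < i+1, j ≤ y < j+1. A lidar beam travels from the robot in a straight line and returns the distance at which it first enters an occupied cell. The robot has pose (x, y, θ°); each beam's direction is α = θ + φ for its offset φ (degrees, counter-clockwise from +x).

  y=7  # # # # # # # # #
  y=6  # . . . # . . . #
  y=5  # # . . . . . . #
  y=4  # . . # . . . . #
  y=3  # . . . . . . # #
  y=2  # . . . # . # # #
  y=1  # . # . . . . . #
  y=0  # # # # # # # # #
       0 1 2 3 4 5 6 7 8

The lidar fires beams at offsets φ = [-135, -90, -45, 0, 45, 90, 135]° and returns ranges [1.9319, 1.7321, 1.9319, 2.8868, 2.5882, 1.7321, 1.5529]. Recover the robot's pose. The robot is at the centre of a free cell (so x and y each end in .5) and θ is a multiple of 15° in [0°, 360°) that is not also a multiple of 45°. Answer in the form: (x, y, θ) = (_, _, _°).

(x, y, θ) = (5.5, 4.5, 30°)

Enumerate (i+0.5, j+0.5, θ) over the 34 free cells and 16 admissible headings. For each, cast all 7 beams and compare to the given ranges.
  (4.5, 1.5, 75°): beam 1 = 0.5774 ≠ 1.9319 ✗
  (5.5, 1.5, 240°): beam 1 = 4.6587 ≠ 1.9319 ✗
  (6.5, 5.5, 195°): beam 1 = 1.7321 ≠ 1.9319 ✗
  …
  (5.5, 4.5, 30°): r_1=1.9319, r_2=1.7321, r_3=1.9319, r_4=2.8868, r_5=2.5882, r_6=1.7321, r_7=1.5529 — all match ✓
Unique over the lattice → pose = (5.5, 4.5, 30°).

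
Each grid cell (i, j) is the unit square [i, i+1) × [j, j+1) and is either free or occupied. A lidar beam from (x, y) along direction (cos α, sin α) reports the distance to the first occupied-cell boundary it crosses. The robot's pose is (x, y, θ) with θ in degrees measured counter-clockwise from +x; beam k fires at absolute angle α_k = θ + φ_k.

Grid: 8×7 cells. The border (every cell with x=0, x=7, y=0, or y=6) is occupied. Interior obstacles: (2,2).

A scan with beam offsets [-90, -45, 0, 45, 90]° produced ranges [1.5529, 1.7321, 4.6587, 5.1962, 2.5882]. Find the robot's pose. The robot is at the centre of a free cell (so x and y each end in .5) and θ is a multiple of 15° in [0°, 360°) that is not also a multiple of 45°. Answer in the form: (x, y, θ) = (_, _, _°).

(x, y, θ) = (5.5, 1.5, 75°)

Enumerate (i+0.5, j+0.5, θ) over the 29 free cells and 16 admissible headings. For each, cast all 5 beams and compare to the given ranges.
  (2.5, 1.5, 195°): beam 1 = 0.5176 ≠ 1.5529 ✗
  (4.5, 2.5, 165°): beam 1 = 3.6235 ≠ 1.5529 ✗
  (2.5, 3.5, 165°): beam 1 = 2.5882 ≠ 1.5529 ✗
  (4.5, 4.5, 195°): beam 2 = 3.0000 ≠ 1.7321 ✗
  …
  (5.5, 1.5, 75°): r_1=1.5529, r_2=1.7321, r_3=4.6587, r_4=5.1962, r_5=2.5882 — all match ✓
No second candidate reproduces the full scan.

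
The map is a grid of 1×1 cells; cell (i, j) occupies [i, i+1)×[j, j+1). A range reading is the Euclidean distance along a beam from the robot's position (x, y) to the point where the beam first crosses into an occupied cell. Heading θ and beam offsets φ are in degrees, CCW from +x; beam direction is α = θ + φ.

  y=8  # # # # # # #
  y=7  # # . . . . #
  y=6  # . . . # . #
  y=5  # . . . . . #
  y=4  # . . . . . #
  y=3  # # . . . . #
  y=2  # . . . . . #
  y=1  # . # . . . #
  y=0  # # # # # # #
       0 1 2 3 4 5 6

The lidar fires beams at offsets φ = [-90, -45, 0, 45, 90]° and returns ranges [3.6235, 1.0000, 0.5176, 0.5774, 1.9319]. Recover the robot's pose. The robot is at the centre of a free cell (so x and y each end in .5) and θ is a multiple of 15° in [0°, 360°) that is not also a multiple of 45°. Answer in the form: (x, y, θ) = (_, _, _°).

Enumerate (i+0.5, j+0.5, θ) over the 31 free cells and 16 admissible headings. For each, cast all 5 beams and compare to the given ranges.
  (5.5, 6.5, 240°): beam 1 = 0.5774 ≠ 3.6235 ✗
  (4.5, 5.5, 255°): beam 2 = 3.0000 ≠ 1.0000 ✗
  (2.5, 5.5, 195°): beam 1 = 1.9319 ≠ 3.6235 ✗
  (4.5, 4.5, 15°): beam 2 = 1.7321 ≠ 1.0000 ✗
  …
  (5.5, 4.5, 345°): r_1=3.6235, r_2=1.0000, r_3=0.5176, r_4=0.5774, r_5=1.9319 — all match ✓
Only this pose fits every beam.

(x, y, θ) = (5.5, 4.5, 345°)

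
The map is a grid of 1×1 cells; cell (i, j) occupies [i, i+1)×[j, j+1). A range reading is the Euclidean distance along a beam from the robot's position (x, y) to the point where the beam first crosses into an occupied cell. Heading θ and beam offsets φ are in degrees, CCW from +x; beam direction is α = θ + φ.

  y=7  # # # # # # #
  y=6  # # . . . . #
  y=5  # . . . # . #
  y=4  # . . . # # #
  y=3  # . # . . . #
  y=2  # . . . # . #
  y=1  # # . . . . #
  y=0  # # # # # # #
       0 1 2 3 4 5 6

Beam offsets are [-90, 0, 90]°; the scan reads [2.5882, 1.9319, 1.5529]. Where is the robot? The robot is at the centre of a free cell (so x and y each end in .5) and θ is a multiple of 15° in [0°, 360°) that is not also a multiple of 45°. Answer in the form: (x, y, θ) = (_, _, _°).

Enumerate (i+0.5, j+0.5, θ) over the 23 free cells and 16 admissible headings. For each, cast all 3 beams and compare to the given ranges.
  (5.5, 5.5, 285°): beam 1 = 0.5176 ≠ 2.5882 ✗
  (5.5, 2.5, 300°): beam 1 = 0.5774 ≠ 2.5882 ✗
  (5.5, 2.5, 60°): beam 1 = 0.5774 ≠ 2.5882 ✗
  (2.5, 2.5, 300°): beam 1 = 1.0000 ≠ 2.5882 ✗
  …
  (3.5, 1.5, 105°): r_1=2.5882, r_2=1.9319, r_3=1.5529 — all match ✓
No second candidate reproduces the full scan.

(x, y, θ) = (3.5, 1.5, 105°)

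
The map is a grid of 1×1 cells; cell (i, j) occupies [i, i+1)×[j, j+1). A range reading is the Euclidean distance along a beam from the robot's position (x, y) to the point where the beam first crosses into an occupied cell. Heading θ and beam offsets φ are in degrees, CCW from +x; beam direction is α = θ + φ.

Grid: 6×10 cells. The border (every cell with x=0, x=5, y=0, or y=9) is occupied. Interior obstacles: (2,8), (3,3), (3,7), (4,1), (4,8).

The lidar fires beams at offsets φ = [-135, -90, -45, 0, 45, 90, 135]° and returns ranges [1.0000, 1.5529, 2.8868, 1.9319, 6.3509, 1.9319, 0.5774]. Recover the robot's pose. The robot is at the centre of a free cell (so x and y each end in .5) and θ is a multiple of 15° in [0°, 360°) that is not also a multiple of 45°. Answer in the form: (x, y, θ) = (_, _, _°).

(x, y, θ) = (1.5, 2.5, 15°)

Candidates: 27 free-cell centres × 16 headings = 432 poses. Raycast each; keep the one whose scan matches to 4 dp.
  (2.5, 7.5, 105°): beam 1 = 0.5774 ≠ 1.0000 ✗
  (2.5, 3.5, 195°): beam 1 = 5.0000 ≠ 1.0000 ✗
  (4.5, 5.5, 300°): beam 1 = 3.6235 ≠ 1.0000 ✗
  (3.5, 8.5, 60°): beam 1 = 0.5176 ≠ 1.0000 ✗
  (1.5, 1.5, 75°): beam 1 = 0.5774 ≠ 1.0000 ✗
  …
  (1.5, 2.5, 15°): r_1=1.0000, r_2=1.5529, r_3=2.8868, r_4=1.9319, r_5=6.3509, r_6=1.9319, r_7=0.5774 — all match ✓
No second candidate reproduces the full scan.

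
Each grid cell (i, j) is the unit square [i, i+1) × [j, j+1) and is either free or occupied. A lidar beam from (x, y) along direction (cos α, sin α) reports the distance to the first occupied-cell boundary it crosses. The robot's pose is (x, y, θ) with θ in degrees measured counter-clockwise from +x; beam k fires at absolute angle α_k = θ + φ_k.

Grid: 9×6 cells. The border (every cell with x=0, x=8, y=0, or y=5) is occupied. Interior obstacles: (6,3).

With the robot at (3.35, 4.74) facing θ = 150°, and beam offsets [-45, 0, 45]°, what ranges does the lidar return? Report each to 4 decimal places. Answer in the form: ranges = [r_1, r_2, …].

ranges = [0.2692, 0.5200, 2.4329]

beam 1: φ=-45°, α=105°
  direction (-0.2588, 0.9659); cell (3,4); t to first gridline: x 1.3523, y 0.2692 (then +3.8637 / +1.0353)
    (3,5) via y @ 0.2692  # hit
  → r_1 = 0.2692
beam 2: φ=0°, α=150°
  direction (-0.8660, 0.5000); cell (3,4); t to first gridline: x 0.4041, y 0.5200 (then +1.1547 / +2.0000)
    (2,4) via x @ 0.4041
    (2,5) via y @ 0.5200  # hit
  → r_2 = 0.5200
beam 3: φ=45°, α=195°
  direction (-0.9659, -0.2588); cell (3,4); t to first gridline: x 0.3623, y 2.8591 (then +1.0353 / +3.8637)
    (2,4) via x @ 0.3623
    (1,4) via x @ 1.3976
    (0,4) via x @ 2.4329  # hit
  → r_3 = 2.4329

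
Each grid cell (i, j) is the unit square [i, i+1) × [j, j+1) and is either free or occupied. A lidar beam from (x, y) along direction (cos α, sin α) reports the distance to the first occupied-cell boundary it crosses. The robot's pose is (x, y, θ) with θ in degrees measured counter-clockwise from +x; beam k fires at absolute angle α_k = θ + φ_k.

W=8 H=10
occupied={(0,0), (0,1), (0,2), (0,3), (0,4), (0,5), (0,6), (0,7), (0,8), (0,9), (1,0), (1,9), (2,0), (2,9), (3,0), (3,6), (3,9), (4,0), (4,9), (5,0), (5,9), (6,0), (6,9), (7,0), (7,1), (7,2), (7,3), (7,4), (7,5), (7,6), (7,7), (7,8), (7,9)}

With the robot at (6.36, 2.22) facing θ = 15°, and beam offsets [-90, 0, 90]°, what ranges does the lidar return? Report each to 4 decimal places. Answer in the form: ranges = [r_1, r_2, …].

beam 1: φ=-90°, α=285°
  cosα=0.2588 sinα=-0.9659 | (6,2) | tMaxX 2.4728 tMaxY 0.2278 | tΔX 3.8637 tΔY 1.0353
    t=0.2278 [y] (6,1)
    t=1.2630 [y] (6,0) — stop
  → r_1 = 1.2630
beam 2: φ=0°, α=15°
  cosα=0.9659 sinα=0.2588 | (6,2) | tMaxX 0.6626 tMaxY 3.0137 | tΔX 1.0353 tΔY 3.8637
    t=0.6626 [x] (7,2) — stop
  → r_2 = 0.6626
beam 3: φ=90°, α=105°
  cosα=-0.2588 sinα=0.9659 | (6,2) | tMaxX 1.3909 tMaxY 0.8075 | tΔX 3.8637 tΔY 1.0353
    t=0.8075 [y] (6,3)
    t=1.3909 [x] (5,3)
    t=1.8428 [y] (5,4)
    t=2.8781 [y] (5,5)
    t=3.9133 [y] (5,6)
    t=4.9486 [y] (5,7)
    t=5.2546 [x] (4,7)
    t=5.9839 [y] (4,8)
    t=7.0192 [y] (4,9) — stop
  → r_3 = 7.0192

ranges = [1.2630, 0.6626, 7.0192]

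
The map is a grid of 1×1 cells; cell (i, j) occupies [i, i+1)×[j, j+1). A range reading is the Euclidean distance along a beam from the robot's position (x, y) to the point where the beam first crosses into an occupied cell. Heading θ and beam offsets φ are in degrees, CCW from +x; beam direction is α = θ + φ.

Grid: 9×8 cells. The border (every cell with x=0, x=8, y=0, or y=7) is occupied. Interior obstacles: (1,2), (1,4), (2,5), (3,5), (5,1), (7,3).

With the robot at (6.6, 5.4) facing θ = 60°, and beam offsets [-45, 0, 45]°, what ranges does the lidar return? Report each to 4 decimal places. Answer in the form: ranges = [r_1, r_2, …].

ranges = [1.4494, 1.8475, 1.6564]

beam 1: φ=-45°, α=15°
  dir = (cos 15°, sin 15°) = (0.9659, 0.2588); from cell (6,5)
  next x-line at t=0.4141, next y-line at t=2.3182; Δt_x=1.0353, Δt_y=3.8637
    x: enter (7,5) at t=0.4141
    x: enter (8,5) at t=1.4494 ← occupied
  → r_1 = 1.4494
beam 2: φ=0°, α=60°
  dir = (cos 60°, sin 60°) = (0.5000, 0.8660); from cell (6,5)
  next x-line at t=0.8000, next y-line at t=0.6928; Δt_x=2.0000, Δt_y=1.1547
    y: enter (6,6) at t=0.6928
    x: enter (7,6) at t=0.8000
    y: enter (7,7) at t=1.8475 ← occupied
  → r_2 = 1.8475
beam 3: φ=45°, α=105°
  dir = (cos 105°, sin 105°) = (-0.2588, 0.9659); from cell (6,5)
  next x-line at t=2.3182, next y-line at t=0.6212; Δt_x=3.8637, Δt_y=1.0353
    y: enter (6,6) at t=0.6212
    y: enter (6,7) at t=1.6564 ← occupied
  → r_3 = 1.6564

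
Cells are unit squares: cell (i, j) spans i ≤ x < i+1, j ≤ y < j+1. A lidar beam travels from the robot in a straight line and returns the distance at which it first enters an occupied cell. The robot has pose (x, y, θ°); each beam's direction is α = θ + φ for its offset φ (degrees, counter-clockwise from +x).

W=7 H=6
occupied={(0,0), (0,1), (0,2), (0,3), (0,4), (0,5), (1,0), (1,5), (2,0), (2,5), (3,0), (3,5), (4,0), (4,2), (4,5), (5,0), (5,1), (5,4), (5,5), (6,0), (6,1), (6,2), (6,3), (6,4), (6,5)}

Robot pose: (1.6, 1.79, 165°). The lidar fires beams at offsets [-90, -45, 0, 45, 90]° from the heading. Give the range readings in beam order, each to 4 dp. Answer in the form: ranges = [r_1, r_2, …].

ranges = [3.3232, 1.2000, 0.6212, 0.6928, 0.8179]

beam 1: φ=-90°, α=75°
  d=(0.2588,0.9659)  start (1,1)  tX=1.5455 tY=0.2174  stride 1/|dx|=3.8637 1/|dy|=1.0353
    cross y-line → (1,2), t=0.2174
    cross y-line → (1,3), t=1.2527
    cross x-line → (2,3), t=1.5455
    cross y-line → (2,4), t=2.2880
    cross y-line → (2,5), t=3.3232 (wall)
  → r_1 = 3.3232
beam 2: φ=-45°, α=120°
  d=(-0.5000,0.8660)  start (1,1)  tX=1.2000 tY=0.2425  stride 1/|dx|=2.0000 1/|dy|=1.1547
    cross y-line → (1,2), t=0.2425
    cross x-line → (0,2), t=1.2000 (wall)
  → r_2 = 1.2000
beam 3: φ=0°, α=165°
  d=(-0.9659,0.2588)  start (1,1)  tX=0.6212 tY=0.8114  stride 1/|dx|=1.0353 1/|dy|=3.8637
    cross x-line → (0,1), t=0.6212 (wall)
  → r_3 = 0.6212
beam 4: φ=45°, α=210°
  d=(-0.8660,-0.5000)  start (1,1)  tX=0.6928 tY=1.5800  stride 1/|dx|=1.1547 1/|dy|=2.0000
    cross x-line → (0,1), t=0.6928 (wall)
  → r_4 = 0.6928
beam 5: φ=90°, α=255°
  d=(-0.2588,-0.9659)  start (1,1)  tX=2.3182 tY=0.8179  stride 1/|dx|=3.8637 1/|dy|=1.0353
    cross y-line → (1,0), t=0.8179 (wall)
  → r_5 = 0.8179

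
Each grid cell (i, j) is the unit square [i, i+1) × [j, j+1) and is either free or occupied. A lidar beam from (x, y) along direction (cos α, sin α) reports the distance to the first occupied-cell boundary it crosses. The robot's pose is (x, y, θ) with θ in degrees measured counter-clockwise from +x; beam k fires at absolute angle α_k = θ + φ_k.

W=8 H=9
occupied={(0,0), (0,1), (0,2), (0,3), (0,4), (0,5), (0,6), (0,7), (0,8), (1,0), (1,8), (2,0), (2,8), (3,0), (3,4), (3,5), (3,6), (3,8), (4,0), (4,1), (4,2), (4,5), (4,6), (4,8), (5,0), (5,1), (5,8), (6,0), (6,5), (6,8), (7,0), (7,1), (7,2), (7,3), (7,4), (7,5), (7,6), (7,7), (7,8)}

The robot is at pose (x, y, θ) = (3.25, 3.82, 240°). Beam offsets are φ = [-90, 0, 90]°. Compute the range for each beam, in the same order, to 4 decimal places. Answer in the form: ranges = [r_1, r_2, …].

ranges = [2.5981, 3.2563, 1.6400]

beam 1: φ=-90°, α=150°
  dir = (cos 150°, sin 150°) = (-0.8660, 0.5000); from cell (3,3)
  next x-line at t=0.2887, next y-line at t=0.3600; Δt_x=1.1547, Δt_y=2.0000
    x: enter (2,3) at t=0.2887
    y: enter (2,4) at t=0.3600
    x: enter (1,4) at t=1.4434
    y: enter (1,5) at t=2.3600
    x: enter (0,5) at t=2.5981 ← occupied
  → r_1 = 2.5981
beam 2: φ=0°, α=240°
  dir = (cos 240°, sin 240°) = (-0.5000, -0.8660); from cell (3,3)
  next x-line at t=0.5000, next y-line at t=0.9469; Δt_x=2.0000, Δt_y=1.1547
    x: enter (2,3) at t=0.5000
    y: enter (2,2) at t=0.9469
    y: enter (2,1) at t=2.1016
    x: enter (1,1) at t=2.5000
    y: enter (1,0) at t=3.2563 ← occupied
  → r_2 = 3.2563
beam 3: φ=90°, α=330°
  dir = (cos 330°, sin 330°) = (0.8660, -0.5000); from cell (3,3)
  next x-line at t=0.8660, next y-line at t=1.6400; Δt_x=1.1547, Δt_y=2.0000
    x: enter (4,3) at t=0.8660
    y: enter (4,2) at t=1.6400 ← occupied
  → r_3 = 1.6400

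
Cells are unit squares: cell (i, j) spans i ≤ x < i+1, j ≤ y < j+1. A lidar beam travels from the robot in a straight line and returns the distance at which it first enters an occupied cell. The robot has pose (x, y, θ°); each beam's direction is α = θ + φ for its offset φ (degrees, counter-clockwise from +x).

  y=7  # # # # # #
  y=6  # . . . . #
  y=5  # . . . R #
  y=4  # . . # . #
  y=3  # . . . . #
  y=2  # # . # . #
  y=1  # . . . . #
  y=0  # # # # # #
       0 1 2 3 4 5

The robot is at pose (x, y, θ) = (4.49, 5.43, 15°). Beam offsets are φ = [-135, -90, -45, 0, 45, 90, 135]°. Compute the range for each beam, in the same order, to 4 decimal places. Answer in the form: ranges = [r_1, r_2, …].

beam 1: φ=-135°, α=240°
  direction (-0.5000, -0.8660); cell (4,5); t to first gridline: x 0.9800, y 0.4965 (then +2.0000 / +1.1547)
    (4,4) via y @ 0.4965
    (3,4) via x @ 0.9800  # hit
  → r_1 = 0.9800
beam 2: φ=-90°, α=285°
  direction (0.2588, -0.9659); cell (4,5); t to first gridline: x 1.9705, y 0.4452 (then +3.8637 / +1.0353)
    (4,4) via y @ 0.4452
    (4,3) via y @ 1.4804
    (5,3) via x @ 1.9705  # hit
  → r_2 = 1.9705
beam 3: φ=-45°, α=330°
  direction (0.8660, -0.5000); cell (4,5); t to first gridline: x 0.5889, y 0.8600 (then +1.1547 / +2.0000)
    (5,5) via x @ 0.5889  # hit
  → r_3 = 0.5889
beam 4: φ=0°, α=15°
  direction (0.9659, 0.2588); cell (4,5); t to first gridline: x 0.5280, y 2.2023 (then +1.0353 / +3.8637)
    (5,5) via x @ 0.5280  # hit
  → r_4 = 0.5280
beam 5: φ=45°, α=60°
  direction (0.5000, 0.8660); cell (4,5); t to first gridline: x 1.0200, y 0.6582 (then +2.0000 / +1.1547)
    (4,6) via y @ 0.6582
    (5,6) via x @ 1.0200  # hit
  → r_5 = 1.0200
beam 6: φ=90°, α=105°
  direction (-0.2588, 0.9659); cell (4,5); t to first gridline: x 1.8932, y 0.5901 (then +3.8637 / +1.0353)
    (4,6) via y @ 0.5901
    (4,7) via y @ 1.6254  # hit
  → r_6 = 1.6254
beam 7: φ=135°, α=150°
  direction (-0.8660, 0.5000); cell (4,5); t to first gridline: x 0.5658, y 1.1400 (then +1.1547 / +2.0000)
    (3,5) via x @ 0.5658
    (3,6) via y @ 1.1400
    (2,6) via x @ 1.7205
    (1,6) via x @ 2.8752
    (1,7) via y @ 3.1400  # hit
  → r_7 = 3.1400

ranges = [0.9800, 1.9705, 0.5889, 0.5280, 1.0200, 1.6254, 3.1400]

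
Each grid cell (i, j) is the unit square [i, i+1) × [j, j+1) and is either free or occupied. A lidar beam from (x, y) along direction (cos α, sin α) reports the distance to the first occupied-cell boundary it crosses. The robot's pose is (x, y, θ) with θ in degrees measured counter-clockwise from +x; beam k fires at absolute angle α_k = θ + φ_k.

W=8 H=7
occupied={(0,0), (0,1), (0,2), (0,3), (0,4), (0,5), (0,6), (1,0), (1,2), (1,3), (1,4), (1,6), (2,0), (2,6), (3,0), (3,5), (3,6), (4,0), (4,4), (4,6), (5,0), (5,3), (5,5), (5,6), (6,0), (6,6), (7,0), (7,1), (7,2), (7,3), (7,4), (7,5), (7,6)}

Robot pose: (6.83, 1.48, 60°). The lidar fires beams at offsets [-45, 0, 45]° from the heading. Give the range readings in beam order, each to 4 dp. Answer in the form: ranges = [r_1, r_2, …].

beam 1: φ=-45°, α=15°
  dir = (cos 15°, sin 15°) = (0.9659, 0.2588); from cell (6,1)
  next x-line at t=0.1760, next y-line at t=2.0091; Δt_x=1.0353, Δt_y=3.8637
    x: enter (7,1) at t=0.1760 ← occupied
  → r_1 = 0.1760
beam 2: φ=0°, α=60°
  dir = (cos 60°, sin 60°) = (0.5000, 0.8660); from cell (6,1)
  next x-line at t=0.3400, next y-line at t=0.6004; Δt_x=2.0000, Δt_y=1.1547
    x: enter (7,1) at t=0.3400 ← occupied
  → r_2 = 0.3400
beam 3: φ=45°, α=105°
  dir = (cos 105°, sin 105°) = (-0.2588, 0.9659); from cell (6,1)
  next x-line at t=3.2069, next y-line at t=0.5383; Δt_x=3.8637, Δt_y=1.0353
    y: enter (6,2) at t=0.5383
    y: enter (6,3) at t=1.5736
    y: enter (6,4) at t=2.6089
    x: enter (5,4) at t=3.2069
    y: enter (5,5) at t=3.6442 ← occupied
  → r_3 = 3.6442

ranges = [0.1760, 0.3400, 3.6442]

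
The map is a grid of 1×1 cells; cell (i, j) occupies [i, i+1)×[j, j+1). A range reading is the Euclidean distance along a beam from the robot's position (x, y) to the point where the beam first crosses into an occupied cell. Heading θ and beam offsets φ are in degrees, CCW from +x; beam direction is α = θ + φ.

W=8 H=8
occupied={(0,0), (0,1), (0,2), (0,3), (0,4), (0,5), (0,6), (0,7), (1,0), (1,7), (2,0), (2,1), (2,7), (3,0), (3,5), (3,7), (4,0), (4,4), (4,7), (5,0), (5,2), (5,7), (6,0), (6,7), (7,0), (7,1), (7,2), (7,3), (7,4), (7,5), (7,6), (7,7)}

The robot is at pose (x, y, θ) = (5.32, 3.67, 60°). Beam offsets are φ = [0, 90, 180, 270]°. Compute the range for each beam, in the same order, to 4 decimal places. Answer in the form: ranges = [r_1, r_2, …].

ranges = [3.3600, 0.6600, 3.0831, 1.9399]

beam 1: φ=0°, α=60°
  d=(0.5000,0.8660)  start (5,3)  tX=1.3600 tY=0.3811  stride 1/|dx|=2.0000 1/|dy|=1.1547
    cross y-line → (5,4), t=0.3811
    cross x-line → (6,4), t=1.3600
    cross y-line → (6,5), t=1.5358
    cross y-line → (6,6), t=2.6905
    cross x-line → (7,6), t=3.3600 (wall)
  → r_1 = 3.3600
beam 2: φ=90°, α=150°
  d=(-0.8660,0.5000)  start (5,3)  tX=0.3695 tY=0.6600  stride 1/|dx|=1.1547 1/|dy|=2.0000
    cross x-line → (4,3), t=0.3695
    cross y-line → (4,4), t=0.6600 (wall)
  → r_2 = 0.6600
beam 3: φ=180°, α=240°
  d=(-0.5000,-0.8660)  start (5,3)  tX=0.6400 tY=0.7736  stride 1/|dx|=2.0000 1/|dy|=1.1547
    cross x-line → (4,3), t=0.6400
    cross y-line → (4,2), t=0.7736
    cross y-line → (4,1), t=1.9283
    cross x-line → (3,1), t=2.6400
    cross y-line → (3,0), t=3.0831 (wall)
  → r_3 = 3.0831
beam 4: φ=270°, α=330°
  d=(0.8660,-0.5000)  start (5,3)  tX=0.7852 tY=1.3400  stride 1/|dx|=1.1547 1/|dy|=2.0000
    cross x-line → (6,3), t=0.7852
    cross y-line → (6,2), t=1.3400
    cross x-line → (7,2), t=1.9399 (wall)
  → r_4 = 1.9399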